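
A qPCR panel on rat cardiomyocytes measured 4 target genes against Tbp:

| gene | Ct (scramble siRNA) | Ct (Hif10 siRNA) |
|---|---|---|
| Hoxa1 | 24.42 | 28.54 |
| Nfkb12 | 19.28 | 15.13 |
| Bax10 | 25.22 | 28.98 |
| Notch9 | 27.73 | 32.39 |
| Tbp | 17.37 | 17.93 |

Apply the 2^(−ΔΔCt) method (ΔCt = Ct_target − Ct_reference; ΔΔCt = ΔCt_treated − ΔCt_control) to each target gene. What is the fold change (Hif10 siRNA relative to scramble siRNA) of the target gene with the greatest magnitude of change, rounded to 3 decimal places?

Hoxa1: ΔΔCt = (28.54−17.93) − (24.42−17.37) = 10.61 − 7.05 = 3.56; fold change = 2^-3.56 = 0.085
Nfkb12: ΔΔCt = (15.13−17.93) − (19.28−17.37) = -2.80 − 1.91 = -4.71; fold change = 2^4.71 = 26.173
Bax10: ΔΔCt = (28.98−17.93) − (25.22−17.37) = 11.05 − 7.85 = 3.20; fold change = 2^-3.20 = 0.109
Notch9: ΔΔCt = (32.39−17.93) − (27.73−17.37) = 14.46 − 10.36 = 4.10; fold change = 2^-4.10 = 0.058
Nfkb12 has the largest |ΔΔCt| = 4.71.

26.173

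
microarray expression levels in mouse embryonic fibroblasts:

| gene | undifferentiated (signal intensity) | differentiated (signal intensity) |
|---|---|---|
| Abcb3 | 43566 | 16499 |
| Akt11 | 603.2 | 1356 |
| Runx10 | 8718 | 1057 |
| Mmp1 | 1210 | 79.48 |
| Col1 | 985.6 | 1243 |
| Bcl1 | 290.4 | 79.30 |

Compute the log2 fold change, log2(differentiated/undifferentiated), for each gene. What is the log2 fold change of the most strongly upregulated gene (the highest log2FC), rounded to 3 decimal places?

log2(16499/43566) = -1.401  (Abcb3)
log2(1356/603.2) = 1.169  (Akt11)
log2(1057/8718) = -3.044  (Runx10)
log2(79.48/1210) = -3.928  (Mmp1)
log2(1243/985.6) = 0.335  (Col1)
log2(79.30/290.4) = -1.873  (Bcl1)
Akt11 is most strongly upregulated.

1.169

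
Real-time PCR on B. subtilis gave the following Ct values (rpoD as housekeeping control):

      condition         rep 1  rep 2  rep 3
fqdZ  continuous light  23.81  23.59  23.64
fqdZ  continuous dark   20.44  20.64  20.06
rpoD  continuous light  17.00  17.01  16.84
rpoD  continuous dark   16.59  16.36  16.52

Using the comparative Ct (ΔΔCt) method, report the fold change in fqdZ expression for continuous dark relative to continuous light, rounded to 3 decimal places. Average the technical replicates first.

Mean Ct: fqdZ continuous light 23.680; fqdZ continuous dark 20.380; rpoD continuous light 16.950; rpoD continuous dark 16.490
ΔCt(continuous light) = 23.680 − 16.950 = 6.730
ΔCt(continuous dark) = 20.380 − 16.490 = 3.890
ΔΔCt = 3.890 − 6.730 = -2.840
Fold change = 2^(−(-2.840)) = 2^2.840 = 7.1602

7.160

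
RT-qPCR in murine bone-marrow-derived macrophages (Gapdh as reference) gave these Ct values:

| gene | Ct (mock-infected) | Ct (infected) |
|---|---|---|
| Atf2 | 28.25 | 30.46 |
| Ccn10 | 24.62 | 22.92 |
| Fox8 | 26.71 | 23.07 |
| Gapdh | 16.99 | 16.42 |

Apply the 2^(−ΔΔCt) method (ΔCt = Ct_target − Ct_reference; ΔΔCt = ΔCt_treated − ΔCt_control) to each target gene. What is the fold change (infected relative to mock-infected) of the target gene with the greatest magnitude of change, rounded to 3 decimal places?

8.398

Atf2: ΔΔCt = (30.46−16.42) − (28.25−16.99) = 14.04 − 11.26 = 2.78; fold change = 2^-2.78 = 0.146
Ccn10: ΔΔCt = (22.92−16.42) − (24.62−16.99) = 6.50 − 7.63 = -1.13; fold change = 2^1.13 = 2.189
Fox8: ΔΔCt = (23.07−16.42) − (26.71−16.99) = 6.65 − 9.72 = -3.07; fold change = 2^3.07 = 8.398
Fox8 has the largest |ΔΔCt| = 3.07.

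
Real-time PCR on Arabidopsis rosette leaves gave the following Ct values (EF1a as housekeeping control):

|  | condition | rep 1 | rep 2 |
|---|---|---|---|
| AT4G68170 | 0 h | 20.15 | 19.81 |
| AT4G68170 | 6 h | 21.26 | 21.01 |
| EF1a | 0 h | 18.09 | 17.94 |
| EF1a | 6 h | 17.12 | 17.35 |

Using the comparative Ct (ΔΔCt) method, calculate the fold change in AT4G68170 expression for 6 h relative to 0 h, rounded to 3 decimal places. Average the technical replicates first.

0.262

Mean Ct: AT4G68170 0 h 19.980; AT4G68170 6 h 21.135; EF1a 0 h 18.015; EF1a 6 h 17.235
ΔCt(0 h) = 19.980 − 18.015 = 1.965
ΔCt(6 h) = 21.135 − 17.235 = 3.900
ΔΔCt = 3.900 − 1.965 = 1.935
Fold change = 2^(−1.935) = 0.2615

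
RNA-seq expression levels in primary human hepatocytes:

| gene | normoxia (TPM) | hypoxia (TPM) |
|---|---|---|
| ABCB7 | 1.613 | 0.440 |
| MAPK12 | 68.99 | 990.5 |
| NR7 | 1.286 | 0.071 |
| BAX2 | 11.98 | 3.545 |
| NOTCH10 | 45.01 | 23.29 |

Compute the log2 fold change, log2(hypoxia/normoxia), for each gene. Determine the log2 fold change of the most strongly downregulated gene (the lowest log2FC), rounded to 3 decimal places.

-4.179

log2(0.440/1.613) = -1.874  (ABCB7)
log2(990.5/68.99) = 3.844  (MAPK12)
log2(0.071/1.286) = -4.179  (NR7)
log2(3.545/11.98) = -1.757  (BAX2)
log2(23.29/45.01) = -0.951  (NOTCH10)
NR7 is most strongly downregulated.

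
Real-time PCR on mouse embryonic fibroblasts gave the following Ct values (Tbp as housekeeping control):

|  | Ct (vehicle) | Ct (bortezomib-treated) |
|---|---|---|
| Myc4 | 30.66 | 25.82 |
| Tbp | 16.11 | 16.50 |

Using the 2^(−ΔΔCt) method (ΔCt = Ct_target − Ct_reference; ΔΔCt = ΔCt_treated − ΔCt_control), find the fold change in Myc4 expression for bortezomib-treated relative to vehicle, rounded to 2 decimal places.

ΔCt(vehicle) = 30.660 − 16.110 = 14.550
ΔCt(bortezomib-treated) = 25.820 − 16.500 = 9.320
ΔΔCt = 9.320 − 14.550 = -5.230
Fold change = 2^(−(-5.230)) = 2^5.230 = 37.531

37.53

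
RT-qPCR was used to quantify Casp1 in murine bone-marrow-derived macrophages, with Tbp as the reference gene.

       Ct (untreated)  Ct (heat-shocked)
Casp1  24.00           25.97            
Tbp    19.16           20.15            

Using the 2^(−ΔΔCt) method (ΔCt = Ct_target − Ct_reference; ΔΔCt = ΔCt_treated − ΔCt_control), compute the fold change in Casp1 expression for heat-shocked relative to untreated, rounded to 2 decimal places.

ΔCt(untreated) = 24.000 − 19.160 = 4.840
ΔCt(heat-shocked) = 25.970 − 20.150 = 5.820
ΔΔCt = 5.820 − 4.840 = 0.980
Fold change = 2^(−0.980) = 0.507

0.51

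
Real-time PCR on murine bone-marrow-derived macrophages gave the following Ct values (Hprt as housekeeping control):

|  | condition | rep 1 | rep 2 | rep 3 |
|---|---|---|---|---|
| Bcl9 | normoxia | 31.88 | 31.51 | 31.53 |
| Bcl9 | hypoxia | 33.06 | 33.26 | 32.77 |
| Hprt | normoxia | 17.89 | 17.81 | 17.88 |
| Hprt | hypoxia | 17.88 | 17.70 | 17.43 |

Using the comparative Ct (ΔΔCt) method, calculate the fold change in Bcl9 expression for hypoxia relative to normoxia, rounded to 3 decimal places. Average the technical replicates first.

Mean Ct: Bcl9 normoxia 31.640; Bcl9 hypoxia 33.030; Hprt normoxia 17.860; Hprt hypoxia 17.670
ΔCt(normoxia) = 31.640 − 17.860 = 13.780
ΔCt(hypoxia) = 33.030 − 17.670 = 15.360
ΔΔCt = 15.360 − 13.780 = 1.580
Fold change = 2^(−1.580) = 0.3345

0.334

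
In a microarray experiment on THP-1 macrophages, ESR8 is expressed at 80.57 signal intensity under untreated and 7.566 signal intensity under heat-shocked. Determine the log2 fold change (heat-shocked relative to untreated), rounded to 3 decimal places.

-3.413

Fold change = 7.566 / 80.57 = 0.0939
log2(0.0939) = -3.4126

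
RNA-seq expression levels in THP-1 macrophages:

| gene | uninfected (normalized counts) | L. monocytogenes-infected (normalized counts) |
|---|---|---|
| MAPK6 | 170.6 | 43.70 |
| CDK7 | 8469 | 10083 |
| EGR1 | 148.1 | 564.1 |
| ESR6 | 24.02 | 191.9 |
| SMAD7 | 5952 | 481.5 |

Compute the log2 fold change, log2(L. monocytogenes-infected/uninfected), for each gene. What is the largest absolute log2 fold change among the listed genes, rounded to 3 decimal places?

3.628

log2(43.70/170.6) = -1.965  (MAPK6)
log2(10083/8469) = 0.252  (CDK7)
log2(564.1/148.1) = 1.929  (EGR1)
log2(191.9/24.02) = 2.998  (ESR6)
log2(481.5/5952) = -3.628  (SMAD7)
The largest magnitude belongs to SMAD7.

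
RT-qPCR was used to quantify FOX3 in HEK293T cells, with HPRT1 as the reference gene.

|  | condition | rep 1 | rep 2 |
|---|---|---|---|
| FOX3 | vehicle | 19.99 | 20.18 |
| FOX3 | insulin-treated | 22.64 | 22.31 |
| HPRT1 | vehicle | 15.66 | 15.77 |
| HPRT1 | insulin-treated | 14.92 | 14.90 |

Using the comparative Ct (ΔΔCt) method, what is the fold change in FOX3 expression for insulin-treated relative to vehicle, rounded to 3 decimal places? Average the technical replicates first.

Mean Ct: FOX3 vehicle 20.085; FOX3 insulin-treated 22.475; HPRT1 vehicle 15.715; HPRT1 insulin-treated 14.910
ΔCt(vehicle) = 20.085 − 15.715 = 4.370
ΔCt(insulin-treated) = 22.475 − 14.910 = 7.565
ΔΔCt = 7.565 − 4.370 = 3.195
Fold change = 2^(−3.195) = 0.1092

0.109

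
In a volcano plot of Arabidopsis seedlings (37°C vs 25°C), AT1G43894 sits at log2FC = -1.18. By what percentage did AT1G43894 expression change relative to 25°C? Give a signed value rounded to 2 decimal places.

-55.86%

Fold change = 2^(-1.18) = 0.4414
Percent change = (FC − 1) × 100% = (0.4414 − 1) × 100 = -55.86%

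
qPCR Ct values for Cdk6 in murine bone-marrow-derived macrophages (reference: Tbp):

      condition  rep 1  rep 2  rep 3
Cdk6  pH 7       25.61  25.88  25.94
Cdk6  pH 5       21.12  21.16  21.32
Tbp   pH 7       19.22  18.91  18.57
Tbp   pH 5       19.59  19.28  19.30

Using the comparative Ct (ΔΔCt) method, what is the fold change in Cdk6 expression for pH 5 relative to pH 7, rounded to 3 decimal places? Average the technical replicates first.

Mean Ct: Cdk6 pH 7 25.810; Cdk6 pH 5 21.200; Tbp pH 7 18.900; Tbp pH 5 19.390
ΔCt(pH 7) = 25.810 − 18.900 = 6.910
ΔCt(pH 5) = 21.200 − 19.390 = 1.810
ΔΔCt = 1.810 − 6.910 = -5.100
Fold change = 2^(−(-5.100)) = 2^5.100 = 34.2968

34.297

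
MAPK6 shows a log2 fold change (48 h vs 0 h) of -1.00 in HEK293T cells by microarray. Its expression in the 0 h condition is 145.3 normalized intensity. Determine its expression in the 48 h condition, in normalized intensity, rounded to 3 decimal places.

Fold change = 2^(-1.00) = 0.5000
48 h expression = 145.3 × 0.5000 = 72.650

72.650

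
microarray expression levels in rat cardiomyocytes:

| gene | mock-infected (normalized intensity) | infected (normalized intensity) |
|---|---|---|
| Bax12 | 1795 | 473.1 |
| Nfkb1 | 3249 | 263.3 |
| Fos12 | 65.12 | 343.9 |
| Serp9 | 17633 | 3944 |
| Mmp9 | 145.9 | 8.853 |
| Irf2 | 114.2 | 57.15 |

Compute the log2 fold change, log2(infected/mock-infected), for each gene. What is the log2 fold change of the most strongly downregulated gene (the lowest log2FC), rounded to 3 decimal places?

log2(473.1/1795) = -1.924  (Bax12)
log2(263.3/3249) = -3.625  (Nfkb1)
log2(343.9/65.12) = 2.401  (Fos12)
log2(3944/17633) = -2.161  (Serp9)
log2(8.853/145.9) = -4.043  (Mmp9)
log2(57.15/114.2) = -0.999  (Irf2)
Mmp9 is most strongly downregulated.

-4.043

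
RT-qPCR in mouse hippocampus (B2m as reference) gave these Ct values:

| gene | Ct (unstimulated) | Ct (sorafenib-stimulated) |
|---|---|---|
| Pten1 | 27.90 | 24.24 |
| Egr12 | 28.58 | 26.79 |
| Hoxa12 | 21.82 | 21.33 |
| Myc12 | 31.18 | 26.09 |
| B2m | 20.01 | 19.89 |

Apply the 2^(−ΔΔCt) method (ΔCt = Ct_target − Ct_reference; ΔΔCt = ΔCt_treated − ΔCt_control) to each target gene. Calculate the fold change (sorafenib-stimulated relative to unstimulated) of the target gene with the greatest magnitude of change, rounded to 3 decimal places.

31.341

Pten1: ΔΔCt = (24.24−19.89) − (27.90−20.01) = 4.35 − 7.89 = -3.54; fold change = 2^3.54 = 11.632
Egr12: ΔΔCt = (26.79−19.89) − (28.58−20.01) = 6.90 − 8.57 = -1.67; fold change = 2^1.67 = 3.182
Hoxa12: ΔΔCt = (21.33−19.89) − (21.82−20.01) = 1.44 − 1.81 = -0.37; fold change = 2^0.37 = 1.292
Myc12: ΔΔCt = (26.09−19.89) − (31.18−20.01) = 6.20 − 11.17 = -4.97; fold change = 2^4.97 = 31.341
Myc12 has the largest |ΔΔCt| = 4.97.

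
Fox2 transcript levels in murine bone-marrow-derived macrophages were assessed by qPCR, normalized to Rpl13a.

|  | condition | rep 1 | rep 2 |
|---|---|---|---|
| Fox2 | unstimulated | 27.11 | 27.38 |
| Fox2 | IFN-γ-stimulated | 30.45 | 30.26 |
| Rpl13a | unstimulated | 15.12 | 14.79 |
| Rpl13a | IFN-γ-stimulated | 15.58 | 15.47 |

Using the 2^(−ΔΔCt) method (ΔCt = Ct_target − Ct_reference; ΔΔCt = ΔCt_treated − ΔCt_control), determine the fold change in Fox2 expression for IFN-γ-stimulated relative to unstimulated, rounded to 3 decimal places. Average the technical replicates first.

0.172

Mean Ct: Fox2 unstimulated 27.245; Fox2 IFN-γ-stimulated 30.355; Rpl13a unstimulated 14.955; Rpl13a IFN-γ-stimulated 15.525
ΔCt(unstimulated) = 27.245 − 14.955 = 12.290
ΔCt(IFN-γ-stimulated) = 30.355 − 15.525 = 14.830
ΔΔCt = 14.830 − 12.290 = 2.540
Fold change = 2^(−2.540) = 0.1719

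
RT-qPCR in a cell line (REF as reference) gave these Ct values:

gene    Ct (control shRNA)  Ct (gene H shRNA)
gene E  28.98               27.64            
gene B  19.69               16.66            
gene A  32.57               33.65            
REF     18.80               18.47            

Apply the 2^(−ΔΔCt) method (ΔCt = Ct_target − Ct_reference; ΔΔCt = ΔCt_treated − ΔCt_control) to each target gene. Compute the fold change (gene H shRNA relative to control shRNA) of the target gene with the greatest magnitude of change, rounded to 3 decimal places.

gene E: ΔΔCt = (27.64−18.47) − (28.98−18.80) = 9.17 − 10.18 = -1.01; fold change = 2^1.01 = 2.014
gene B: ΔΔCt = (16.66−18.47) − (19.69−18.80) = -1.81 − 0.89 = -2.70; fold change = 2^2.70 = 6.498
gene A: ΔΔCt = (33.65−18.47) − (32.57−18.80) = 15.18 − 13.77 = 1.41; fold change = 2^-1.41 = 0.376
gene B has the largest |ΔΔCt| = 2.70.

6.498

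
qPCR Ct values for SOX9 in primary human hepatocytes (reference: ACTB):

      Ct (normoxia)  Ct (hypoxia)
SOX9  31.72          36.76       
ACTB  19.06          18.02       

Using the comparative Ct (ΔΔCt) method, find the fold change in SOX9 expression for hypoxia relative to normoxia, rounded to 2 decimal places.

0.01

ΔCt(normoxia) = 31.720 − 19.060 = 12.660
ΔCt(hypoxia) = 36.760 − 18.020 = 18.740
ΔΔCt = 18.740 − 12.660 = 6.080
Fold change = 2^(−6.080) = 0.015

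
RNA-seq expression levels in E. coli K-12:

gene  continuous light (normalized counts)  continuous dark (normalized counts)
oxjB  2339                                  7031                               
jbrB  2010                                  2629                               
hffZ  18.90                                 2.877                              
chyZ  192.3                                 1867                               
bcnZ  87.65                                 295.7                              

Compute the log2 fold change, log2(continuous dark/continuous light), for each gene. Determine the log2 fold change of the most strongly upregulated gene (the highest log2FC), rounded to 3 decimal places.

3.279

log2(7031/2339) = 1.588  (oxjB)
log2(2629/2010) = 0.387  (jbrB)
log2(2.877/18.90) = -2.716  (hffZ)
log2(1867/192.3) = 3.279  (chyZ)
log2(295.7/87.65) = 1.754  (bcnZ)
chyZ is most strongly upregulated.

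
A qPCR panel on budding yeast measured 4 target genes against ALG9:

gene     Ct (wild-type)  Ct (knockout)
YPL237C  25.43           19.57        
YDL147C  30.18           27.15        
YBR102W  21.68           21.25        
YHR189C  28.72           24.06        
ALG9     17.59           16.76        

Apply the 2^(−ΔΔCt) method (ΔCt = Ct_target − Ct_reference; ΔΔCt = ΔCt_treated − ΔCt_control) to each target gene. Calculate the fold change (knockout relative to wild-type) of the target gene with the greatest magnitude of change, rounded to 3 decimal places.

YPL237C: ΔΔCt = (19.57−16.76) − (25.43−17.59) = 2.81 − 7.84 = -5.03; fold change = 2^5.03 = 32.672
YDL147C: ΔΔCt = (27.15−16.76) − (30.18−17.59) = 10.39 − 12.59 = -2.20; fold change = 2^2.20 = 4.595
YBR102W: ΔΔCt = (21.25−16.76) − (21.68−17.59) = 4.49 − 4.09 = 0.40; fold change = 2^-0.40 = 0.758
YHR189C: ΔΔCt = (24.06−16.76) − (28.72−17.59) = 7.30 − 11.13 = -3.83; fold change = 2^3.83 = 14.221
YPL237C has the largest |ΔΔCt| = 5.03.

32.672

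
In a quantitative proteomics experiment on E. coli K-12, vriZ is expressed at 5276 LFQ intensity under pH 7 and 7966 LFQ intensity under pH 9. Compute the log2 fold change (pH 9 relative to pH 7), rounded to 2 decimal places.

0.59

Fold change = 7966 / 5276 = 1.5099
log2(1.5099) = 0.594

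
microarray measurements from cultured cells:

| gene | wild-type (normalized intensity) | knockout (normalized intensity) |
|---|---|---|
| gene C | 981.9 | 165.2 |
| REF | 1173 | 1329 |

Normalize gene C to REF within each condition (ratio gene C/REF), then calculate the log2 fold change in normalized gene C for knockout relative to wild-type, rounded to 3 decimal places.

-2.752

gene C/REF (wild-type) = 981.9 / 1173 = 0.83708
gene C/REF (knockout) = 165.2 / 1329 = 0.1243
Fold change = 0.1243 / 0.83708 = 0.1485
log2(0.1485) = -2.7515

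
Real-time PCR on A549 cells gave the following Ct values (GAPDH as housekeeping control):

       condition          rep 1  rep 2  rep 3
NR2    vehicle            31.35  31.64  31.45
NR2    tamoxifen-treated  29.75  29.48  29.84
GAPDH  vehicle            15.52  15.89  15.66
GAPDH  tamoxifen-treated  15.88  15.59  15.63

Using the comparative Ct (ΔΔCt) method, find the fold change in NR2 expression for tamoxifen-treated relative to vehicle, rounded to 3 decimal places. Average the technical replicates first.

Mean Ct: NR2 vehicle 31.480; NR2 tamoxifen-treated 29.690; GAPDH vehicle 15.690; GAPDH tamoxifen-treated 15.700
ΔCt(vehicle) = 31.480 − 15.690 = 15.790
ΔCt(tamoxifen-treated) = 29.690 − 15.700 = 13.990
ΔΔCt = 13.990 − 15.790 = -1.800
Fold change = 2^(−(-1.800)) = 2^1.800 = 3.4822

3.482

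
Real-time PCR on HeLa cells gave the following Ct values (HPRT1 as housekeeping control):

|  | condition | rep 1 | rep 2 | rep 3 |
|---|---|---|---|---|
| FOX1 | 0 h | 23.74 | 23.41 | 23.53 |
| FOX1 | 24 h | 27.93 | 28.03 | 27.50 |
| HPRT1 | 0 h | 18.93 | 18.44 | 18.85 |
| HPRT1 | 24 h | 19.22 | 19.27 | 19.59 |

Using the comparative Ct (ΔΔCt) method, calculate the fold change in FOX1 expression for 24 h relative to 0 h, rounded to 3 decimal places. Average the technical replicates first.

Mean Ct: FOX1 0 h 23.560; FOX1 24 h 27.820; HPRT1 0 h 18.740; HPRT1 24 h 19.360
ΔCt(0 h) = 23.560 − 18.740 = 4.820
ΔCt(24 h) = 27.820 − 19.360 = 8.460
ΔΔCt = 8.460 − 4.820 = 3.640
Fold change = 2^(−3.640) = 0.0802

0.080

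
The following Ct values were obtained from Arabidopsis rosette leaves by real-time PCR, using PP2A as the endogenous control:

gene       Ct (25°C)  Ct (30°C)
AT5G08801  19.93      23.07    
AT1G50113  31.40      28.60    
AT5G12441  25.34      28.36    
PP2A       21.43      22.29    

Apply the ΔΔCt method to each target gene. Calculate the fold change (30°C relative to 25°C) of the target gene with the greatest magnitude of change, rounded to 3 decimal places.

12.641

AT5G08801: ΔΔCt = (23.07−22.29) − (19.93−21.43) = 0.78 − (-1.50) = 2.28; fold change = 2^-2.28 = 0.206
AT1G50113: ΔΔCt = (28.60−22.29) − (31.40−21.43) = 6.31 − 9.97 = -3.66; fold change = 2^3.66 = 12.641
AT5G12441: ΔΔCt = (28.36−22.29) − (25.34−21.43) = 6.07 − 3.91 = 2.16; fold change = 2^-2.16 = 0.224
AT1G50113 has the largest |ΔΔCt| = 3.66.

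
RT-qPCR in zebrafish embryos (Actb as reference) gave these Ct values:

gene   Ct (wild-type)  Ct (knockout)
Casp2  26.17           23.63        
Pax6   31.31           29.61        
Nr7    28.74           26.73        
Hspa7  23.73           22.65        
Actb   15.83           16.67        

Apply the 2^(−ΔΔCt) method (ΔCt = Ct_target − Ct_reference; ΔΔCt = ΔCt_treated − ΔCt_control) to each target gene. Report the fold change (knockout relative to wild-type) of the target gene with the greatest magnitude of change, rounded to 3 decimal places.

10.411

Casp2: ΔΔCt = (23.63−16.67) − (26.17−15.83) = 6.96 − 10.34 = -3.38; fold change = 2^3.38 = 10.411
Pax6: ΔΔCt = (29.61−16.67) − (31.31−15.83) = 12.94 − 15.48 = -2.54; fold change = 2^2.54 = 5.816
Nr7: ΔΔCt = (26.73−16.67) − (28.74−15.83) = 10.06 − 12.91 = -2.85; fold change = 2^2.85 = 7.210
Hspa7: ΔΔCt = (22.65−16.67) − (23.73−15.83) = 5.98 − 7.90 = -1.92; fold change = 2^1.92 = 3.784
Casp2 has the largest |ΔΔCt| = 3.38.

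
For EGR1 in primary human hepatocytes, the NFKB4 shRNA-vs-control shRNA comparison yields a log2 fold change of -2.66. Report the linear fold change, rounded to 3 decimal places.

0.158

Fold change = 2^(-2.66) = 0.1582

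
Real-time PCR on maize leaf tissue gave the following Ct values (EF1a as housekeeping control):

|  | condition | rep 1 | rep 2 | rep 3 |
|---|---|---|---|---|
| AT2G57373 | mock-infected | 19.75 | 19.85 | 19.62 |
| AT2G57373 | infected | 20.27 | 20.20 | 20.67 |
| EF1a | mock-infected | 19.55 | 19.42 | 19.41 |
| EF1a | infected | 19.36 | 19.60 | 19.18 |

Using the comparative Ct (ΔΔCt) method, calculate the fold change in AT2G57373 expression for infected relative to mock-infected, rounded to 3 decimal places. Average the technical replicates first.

Mean Ct: AT2G57373 mock-infected 19.740; AT2G57373 infected 20.380; EF1a mock-infected 19.460; EF1a infected 19.380
ΔCt(mock-infected) = 19.740 − 19.460 = 0.280
ΔCt(infected) = 20.380 − 19.380 = 1.000
ΔΔCt = 1.000 − 0.280 = 0.720
Fold change = 2^(−0.720) = 0.6071

0.607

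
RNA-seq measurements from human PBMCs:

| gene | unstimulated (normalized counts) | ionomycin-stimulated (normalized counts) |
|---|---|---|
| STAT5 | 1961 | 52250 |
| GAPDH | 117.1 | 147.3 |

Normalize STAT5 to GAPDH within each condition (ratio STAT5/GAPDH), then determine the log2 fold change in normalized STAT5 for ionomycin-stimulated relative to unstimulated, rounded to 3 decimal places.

4.405

STAT5/GAPDH (unstimulated) = 1961 / 117.1 = 16.746
STAT5/GAPDH (ionomycin-stimulated) = 52250 / 147.3 = 354.72
Fold change = 354.72 / 16.746 = 21.1818
log2(21.1818) = 4.4048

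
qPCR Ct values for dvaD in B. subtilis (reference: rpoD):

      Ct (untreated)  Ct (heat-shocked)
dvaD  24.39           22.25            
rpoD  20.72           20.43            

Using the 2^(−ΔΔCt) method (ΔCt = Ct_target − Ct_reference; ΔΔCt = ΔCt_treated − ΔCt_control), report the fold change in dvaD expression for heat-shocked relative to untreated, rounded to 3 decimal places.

ΔCt(untreated) = 24.390 − 20.720 = 3.670
ΔCt(heat-shocked) = 22.250 − 20.430 = 1.820
ΔΔCt = 1.820 − 3.670 = -1.850
Fold change = 2^(−(-1.850)) = 2^1.850 = 3.6050

3.605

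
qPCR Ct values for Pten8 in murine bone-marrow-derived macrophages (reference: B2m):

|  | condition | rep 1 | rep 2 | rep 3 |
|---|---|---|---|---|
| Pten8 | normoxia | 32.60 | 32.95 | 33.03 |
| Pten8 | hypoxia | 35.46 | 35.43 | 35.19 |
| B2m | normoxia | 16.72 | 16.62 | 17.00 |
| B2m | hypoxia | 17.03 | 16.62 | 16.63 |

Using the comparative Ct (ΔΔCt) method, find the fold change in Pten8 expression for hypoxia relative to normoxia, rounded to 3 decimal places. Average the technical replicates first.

Mean Ct: Pten8 normoxia 32.860; Pten8 hypoxia 35.360; B2m normoxia 16.780; B2m hypoxia 16.760
ΔCt(normoxia) = 32.860 − 16.780 = 16.080
ΔCt(hypoxia) = 35.360 − 16.760 = 18.600
ΔΔCt = 18.600 − 16.080 = 2.520
Fold change = 2^(−2.520) = 0.1743

0.174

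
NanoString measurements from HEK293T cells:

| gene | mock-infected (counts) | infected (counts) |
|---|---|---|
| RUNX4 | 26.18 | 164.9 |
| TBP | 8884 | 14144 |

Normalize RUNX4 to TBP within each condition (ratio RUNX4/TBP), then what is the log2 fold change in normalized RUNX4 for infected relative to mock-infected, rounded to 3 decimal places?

RUNX4/TBP (mock-infected) = 26.18 / 8884 = 0.0029469
RUNX4/TBP (infected) = 164.9 / 14144 = 0.011659
Fold change = 0.011659 / 0.0029469 = 3.9563
log2(3.9563) = 1.9841

1.984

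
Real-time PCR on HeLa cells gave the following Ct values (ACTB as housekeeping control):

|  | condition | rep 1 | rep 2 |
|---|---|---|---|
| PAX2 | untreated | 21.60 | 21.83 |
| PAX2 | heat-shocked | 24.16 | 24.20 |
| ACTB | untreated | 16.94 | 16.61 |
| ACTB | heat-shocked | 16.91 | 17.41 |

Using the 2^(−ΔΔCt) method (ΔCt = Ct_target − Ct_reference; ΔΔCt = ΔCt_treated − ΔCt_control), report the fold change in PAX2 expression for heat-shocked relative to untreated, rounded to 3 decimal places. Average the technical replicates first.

Mean Ct: PAX2 untreated 21.715; PAX2 heat-shocked 24.180; ACTB untreated 16.775; ACTB heat-shocked 17.160
ΔCt(untreated) = 21.715 − 16.775 = 4.940
ΔCt(heat-shocked) = 24.180 − 17.160 = 7.020
ΔΔCt = 7.020 − 4.940 = 2.080
Fold change = 2^(−2.080) = 0.2365

0.237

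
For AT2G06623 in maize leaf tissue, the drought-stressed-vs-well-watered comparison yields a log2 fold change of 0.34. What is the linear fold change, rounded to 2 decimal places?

1.27

Fold change = 2^(0.34) = 1.266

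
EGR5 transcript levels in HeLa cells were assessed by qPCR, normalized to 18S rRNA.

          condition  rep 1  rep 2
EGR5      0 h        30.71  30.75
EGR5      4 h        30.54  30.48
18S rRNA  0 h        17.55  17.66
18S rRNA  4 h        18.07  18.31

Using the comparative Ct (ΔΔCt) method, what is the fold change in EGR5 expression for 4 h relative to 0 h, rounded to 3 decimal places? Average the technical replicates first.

1.747

Mean Ct: EGR5 0 h 30.730; EGR5 4 h 30.510; 18S rRNA 0 h 17.605; 18S rRNA 4 h 18.190
ΔCt(0 h) = 30.730 − 17.605 = 13.125
ΔCt(4 h) = 30.510 − 18.190 = 12.320
ΔΔCt = 12.320 − 13.125 = -0.805
Fold change = 2^(−(-0.805)) = 2^0.805 = 1.7471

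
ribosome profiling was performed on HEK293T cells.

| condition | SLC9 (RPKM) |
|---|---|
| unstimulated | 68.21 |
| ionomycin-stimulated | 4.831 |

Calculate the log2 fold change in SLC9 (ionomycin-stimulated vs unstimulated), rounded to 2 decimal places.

Fold change = 4.831 / 68.21 = 0.0708
log2(0.0708) = -3.820

-3.82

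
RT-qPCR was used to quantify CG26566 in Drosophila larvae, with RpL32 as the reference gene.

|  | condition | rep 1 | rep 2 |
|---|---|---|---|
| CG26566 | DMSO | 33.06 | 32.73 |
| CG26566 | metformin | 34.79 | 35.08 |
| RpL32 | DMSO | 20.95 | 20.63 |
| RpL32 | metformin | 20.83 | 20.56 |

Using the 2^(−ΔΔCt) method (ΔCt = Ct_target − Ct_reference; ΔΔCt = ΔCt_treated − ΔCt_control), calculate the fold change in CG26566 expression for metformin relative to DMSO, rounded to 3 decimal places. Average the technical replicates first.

0.228

Mean Ct: CG26566 DMSO 32.895; CG26566 metformin 34.935; RpL32 DMSO 20.790; RpL32 metformin 20.695
ΔCt(DMSO) = 32.895 − 20.790 = 12.105
ΔCt(metformin) = 34.935 − 20.695 = 14.240
ΔΔCt = 14.240 − 12.105 = 2.135
Fold change = 2^(−2.135) = 0.2277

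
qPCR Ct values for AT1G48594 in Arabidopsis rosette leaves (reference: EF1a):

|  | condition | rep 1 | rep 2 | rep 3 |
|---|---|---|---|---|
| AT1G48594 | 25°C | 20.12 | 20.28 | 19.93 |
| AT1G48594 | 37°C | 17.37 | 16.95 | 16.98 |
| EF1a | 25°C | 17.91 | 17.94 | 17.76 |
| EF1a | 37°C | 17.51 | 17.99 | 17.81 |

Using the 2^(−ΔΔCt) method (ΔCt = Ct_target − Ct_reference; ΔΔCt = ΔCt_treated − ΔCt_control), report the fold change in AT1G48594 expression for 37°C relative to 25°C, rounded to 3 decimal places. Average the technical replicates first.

Mean Ct: AT1G48594 25°C 20.110; AT1G48594 37°C 17.100; EF1a 25°C 17.870; EF1a 37°C 17.770
ΔCt(25°C) = 20.110 − 17.870 = 2.240
ΔCt(37°C) = 17.100 − 17.770 = -0.670
ΔΔCt = -0.670 − 2.240 = -2.910
Fold change = 2^(−(-2.910)) = 2^2.910 = 7.5162

7.516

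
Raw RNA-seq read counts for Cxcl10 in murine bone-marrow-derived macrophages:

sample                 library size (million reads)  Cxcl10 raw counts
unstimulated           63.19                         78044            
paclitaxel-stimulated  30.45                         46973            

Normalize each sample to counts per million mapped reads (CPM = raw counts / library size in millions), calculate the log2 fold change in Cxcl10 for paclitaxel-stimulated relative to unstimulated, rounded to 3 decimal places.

0.321

CPM(unstimulated) = 78044 / 63.19 = 1235.0688
CPM(paclitaxel-stimulated) = 46973 / 30.45 = 1542.6273
Fold change = 1542.6273 / 1235.0688 = 1.24902
log2(1.24902) = 0.3208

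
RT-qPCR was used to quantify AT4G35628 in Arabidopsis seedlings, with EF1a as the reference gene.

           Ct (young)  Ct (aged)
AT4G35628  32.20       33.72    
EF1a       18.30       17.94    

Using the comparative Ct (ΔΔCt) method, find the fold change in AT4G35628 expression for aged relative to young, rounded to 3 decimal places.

0.272

ΔCt(young) = 32.200 − 18.300 = 13.900
ΔCt(aged) = 33.720 − 17.940 = 15.780
ΔΔCt = 15.780 − 13.900 = 1.880
Fold change = 2^(−1.880) = 0.2717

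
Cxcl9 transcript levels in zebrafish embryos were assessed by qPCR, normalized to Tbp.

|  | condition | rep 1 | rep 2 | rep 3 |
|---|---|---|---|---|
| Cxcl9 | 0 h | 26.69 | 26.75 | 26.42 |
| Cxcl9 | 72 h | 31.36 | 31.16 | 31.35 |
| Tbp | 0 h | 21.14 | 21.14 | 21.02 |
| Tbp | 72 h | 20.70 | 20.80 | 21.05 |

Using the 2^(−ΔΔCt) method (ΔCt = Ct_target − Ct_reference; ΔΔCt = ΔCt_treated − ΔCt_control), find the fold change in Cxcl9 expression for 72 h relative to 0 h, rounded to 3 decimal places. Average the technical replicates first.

Mean Ct: Cxcl9 0 h 26.620; Cxcl9 72 h 31.290; Tbp 0 h 21.100; Tbp 72 h 20.850
ΔCt(0 h) = 26.620 − 21.100 = 5.520
ΔCt(72 h) = 31.290 − 20.850 = 10.440
ΔΔCt = 10.440 − 5.520 = 4.920
Fold change = 2^(−4.920) = 0.0330

0.033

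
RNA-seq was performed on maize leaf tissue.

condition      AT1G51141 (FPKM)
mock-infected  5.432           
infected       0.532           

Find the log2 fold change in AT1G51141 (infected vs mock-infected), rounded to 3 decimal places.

-3.352

Fold change = 0.532 / 5.432 = 0.0979
log2(0.0979) = -3.3520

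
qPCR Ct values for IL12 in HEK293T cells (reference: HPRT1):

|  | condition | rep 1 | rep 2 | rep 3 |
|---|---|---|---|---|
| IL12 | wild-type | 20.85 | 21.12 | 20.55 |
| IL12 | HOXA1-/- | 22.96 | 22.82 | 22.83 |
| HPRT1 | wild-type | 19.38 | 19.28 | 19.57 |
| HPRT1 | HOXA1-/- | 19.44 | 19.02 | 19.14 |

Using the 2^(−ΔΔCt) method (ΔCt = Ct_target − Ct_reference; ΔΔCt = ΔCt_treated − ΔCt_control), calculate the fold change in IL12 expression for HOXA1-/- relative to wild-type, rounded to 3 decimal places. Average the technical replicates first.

0.212

Mean Ct: IL12 wild-type 20.840; IL12 HOXA1-/- 22.870; HPRT1 wild-type 19.410; HPRT1 HOXA1-/- 19.200
ΔCt(wild-type) = 20.840 − 19.410 = 1.430
ΔCt(HOXA1-/-) = 22.870 − 19.200 = 3.670
ΔΔCt = 3.670 − 1.430 = 2.240
Fold change = 2^(−2.240) = 0.2117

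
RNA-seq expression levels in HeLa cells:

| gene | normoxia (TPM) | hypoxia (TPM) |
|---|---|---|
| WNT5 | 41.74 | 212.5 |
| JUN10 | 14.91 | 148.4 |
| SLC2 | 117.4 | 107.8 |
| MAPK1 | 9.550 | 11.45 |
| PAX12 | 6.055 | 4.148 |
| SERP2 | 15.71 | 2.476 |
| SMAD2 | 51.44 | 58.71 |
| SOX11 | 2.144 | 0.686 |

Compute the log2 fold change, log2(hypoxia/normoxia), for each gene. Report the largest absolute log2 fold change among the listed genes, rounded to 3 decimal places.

3.315

log2(212.5/41.74) = 2.348  (WNT5)
log2(148.4/14.91) = 3.315  (JUN10)
log2(107.8/117.4) = -0.123  (SLC2)
log2(11.45/9.550) = 0.262  (MAPK1)
log2(4.148/6.055) = -0.546  (PAX12)
log2(2.476/15.71) = -2.666  (SERP2)
log2(58.71/51.44) = 0.191  (SMAD2)
log2(0.686/2.144) = -1.644  (SOX11)
The largest magnitude belongs to JUN10.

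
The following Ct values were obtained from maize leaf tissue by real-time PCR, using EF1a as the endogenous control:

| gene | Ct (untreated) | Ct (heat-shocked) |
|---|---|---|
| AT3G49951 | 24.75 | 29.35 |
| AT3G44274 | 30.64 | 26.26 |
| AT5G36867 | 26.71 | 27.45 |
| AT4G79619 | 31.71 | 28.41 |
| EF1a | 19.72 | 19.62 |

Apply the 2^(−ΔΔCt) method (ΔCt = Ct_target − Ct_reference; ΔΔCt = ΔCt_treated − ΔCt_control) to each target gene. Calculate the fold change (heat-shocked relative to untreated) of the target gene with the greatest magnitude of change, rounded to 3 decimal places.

0.038

AT3G49951: ΔΔCt = (29.35−19.62) − (24.75−19.72) = 9.73 − 5.03 = 4.70; fold change = 2^-4.70 = 0.038
AT3G44274: ΔΔCt = (26.26−19.62) − (30.64−19.72) = 6.64 − 10.92 = -4.28; fold change = 2^4.28 = 19.427
AT5G36867: ΔΔCt = (27.45−19.62) − (26.71−19.72) = 7.83 − 6.99 = 0.84; fold change = 2^-0.84 = 0.559
AT4G79619: ΔΔCt = (28.41−19.62) − (31.71−19.72) = 8.79 − 11.99 = -3.20; fold change = 2^3.20 = 9.190
AT3G49951 has the largest |ΔΔCt| = 4.70.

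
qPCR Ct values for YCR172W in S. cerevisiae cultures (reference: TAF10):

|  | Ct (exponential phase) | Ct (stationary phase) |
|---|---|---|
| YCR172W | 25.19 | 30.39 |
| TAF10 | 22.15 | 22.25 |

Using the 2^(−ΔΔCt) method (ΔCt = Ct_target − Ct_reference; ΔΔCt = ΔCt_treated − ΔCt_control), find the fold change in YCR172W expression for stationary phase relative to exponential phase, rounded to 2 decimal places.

ΔCt(exponential phase) = 25.190 − 22.150 = 3.040
ΔCt(stationary phase) = 30.390 − 22.250 = 8.140
ΔΔCt = 8.140 − 3.040 = 5.100
Fold change = 2^(−5.100) = 0.029

0.03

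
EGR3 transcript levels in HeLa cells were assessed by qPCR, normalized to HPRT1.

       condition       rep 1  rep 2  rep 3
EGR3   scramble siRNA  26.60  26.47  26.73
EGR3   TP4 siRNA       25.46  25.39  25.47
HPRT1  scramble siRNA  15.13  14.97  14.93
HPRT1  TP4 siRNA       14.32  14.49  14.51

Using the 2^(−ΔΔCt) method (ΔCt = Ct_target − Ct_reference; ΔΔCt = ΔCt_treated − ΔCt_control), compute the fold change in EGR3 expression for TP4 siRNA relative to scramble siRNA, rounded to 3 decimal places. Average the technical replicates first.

1.505

Mean Ct: EGR3 scramble siRNA 26.600; EGR3 TP4 siRNA 25.440; HPRT1 scramble siRNA 15.010; HPRT1 TP4 siRNA 14.440
ΔCt(scramble siRNA) = 26.600 − 15.010 = 11.590
ΔCt(TP4 siRNA) = 25.440 − 14.440 = 11.000
ΔΔCt = 11.000 − 11.590 = -0.590
Fold change = 2^(−(-0.590)) = 2^0.590 = 1.5052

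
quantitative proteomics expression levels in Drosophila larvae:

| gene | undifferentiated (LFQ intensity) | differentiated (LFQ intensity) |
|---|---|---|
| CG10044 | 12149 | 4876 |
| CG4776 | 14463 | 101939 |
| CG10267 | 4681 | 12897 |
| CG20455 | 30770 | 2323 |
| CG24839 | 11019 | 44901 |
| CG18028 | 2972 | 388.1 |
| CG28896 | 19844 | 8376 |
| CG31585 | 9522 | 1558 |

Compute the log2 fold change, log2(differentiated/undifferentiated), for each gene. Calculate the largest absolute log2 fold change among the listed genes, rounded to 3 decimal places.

3.727

log2(4876/12149) = -1.317  (CG10044)
log2(101939/14463) = 2.817  (CG4776)
log2(12897/4681) = 1.462  (CG10267)
log2(2323/30770) = -3.727  (CG20455)
log2(44901/11019) = 2.027  (CG24839)
log2(388.1/2972) = -2.937  (CG18028)
log2(8376/19844) = -1.244  (CG28896)
log2(1558/9522) = -2.612  (CG31585)
The largest magnitude belongs to CG20455.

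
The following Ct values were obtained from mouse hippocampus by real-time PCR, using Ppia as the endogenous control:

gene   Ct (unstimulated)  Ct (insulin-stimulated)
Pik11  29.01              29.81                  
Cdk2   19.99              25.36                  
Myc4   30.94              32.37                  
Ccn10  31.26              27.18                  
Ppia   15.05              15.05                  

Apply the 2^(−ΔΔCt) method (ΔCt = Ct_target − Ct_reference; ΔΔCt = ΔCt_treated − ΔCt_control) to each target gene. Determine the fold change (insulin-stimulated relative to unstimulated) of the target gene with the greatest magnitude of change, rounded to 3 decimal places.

Pik11: ΔΔCt = (29.81−15.05) − (29.01−15.05) = 14.76 − 13.96 = 0.80; fold change = 2^-0.80 = 0.574
Cdk2: ΔΔCt = (25.36−15.05) − (19.99−15.05) = 10.31 − 4.94 = 5.37; fold change = 2^-5.37 = 0.024
Myc4: ΔΔCt = (32.37−15.05) − (30.94−15.05) = 17.32 − 15.89 = 1.43; fold change = 2^-1.43 = 0.371
Ccn10: ΔΔCt = (27.18−15.05) − (31.26−15.05) = 12.13 − 16.21 = -4.08; fold change = 2^4.08 = 16.912
Cdk2 has the largest |ΔΔCt| = 5.37.

0.024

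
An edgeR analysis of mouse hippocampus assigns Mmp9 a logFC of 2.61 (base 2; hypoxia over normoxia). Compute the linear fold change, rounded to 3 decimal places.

Fold change = 2^(2.61) = 6.1050

6.105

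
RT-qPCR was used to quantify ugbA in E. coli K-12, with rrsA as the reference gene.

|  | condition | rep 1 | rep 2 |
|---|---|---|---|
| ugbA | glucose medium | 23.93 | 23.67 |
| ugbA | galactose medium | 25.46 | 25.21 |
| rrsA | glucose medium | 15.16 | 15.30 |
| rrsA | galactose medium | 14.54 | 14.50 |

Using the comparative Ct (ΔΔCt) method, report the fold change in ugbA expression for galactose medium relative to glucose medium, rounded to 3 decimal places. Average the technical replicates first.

0.211

Mean Ct: ugbA glucose medium 23.800; ugbA galactose medium 25.335; rrsA glucose medium 15.230; rrsA galactose medium 14.520
ΔCt(glucose medium) = 23.800 − 15.230 = 8.570
ΔCt(galactose medium) = 25.335 − 14.520 = 10.815
ΔΔCt = 10.815 − 8.570 = 2.245
Fold change = 2^(−2.245) = 0.2110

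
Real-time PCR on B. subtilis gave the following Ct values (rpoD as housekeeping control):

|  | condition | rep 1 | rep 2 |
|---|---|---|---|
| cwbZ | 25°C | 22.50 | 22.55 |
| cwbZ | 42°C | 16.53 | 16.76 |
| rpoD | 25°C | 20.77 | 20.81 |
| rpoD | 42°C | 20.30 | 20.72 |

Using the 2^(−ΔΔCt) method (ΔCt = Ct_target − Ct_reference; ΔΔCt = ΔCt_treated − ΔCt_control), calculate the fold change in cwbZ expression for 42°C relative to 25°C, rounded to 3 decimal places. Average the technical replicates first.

48.503

Mean Ct: cwbZ 25°C 22.525; cwbZ 42°C 16.645; rpoD 25°C 20.790; rpoD 42°C 20.510
ΔCt(25°C) = 22.525 − 20.790 = 1.735
ΔCt(42°C) = 16.645 − 20.510 = -3.865
ΔΔCt = -3.865 − 1.735 = -5.600
Fold change = 2^(−(-5.600)) = 2^5.600 = 48.5029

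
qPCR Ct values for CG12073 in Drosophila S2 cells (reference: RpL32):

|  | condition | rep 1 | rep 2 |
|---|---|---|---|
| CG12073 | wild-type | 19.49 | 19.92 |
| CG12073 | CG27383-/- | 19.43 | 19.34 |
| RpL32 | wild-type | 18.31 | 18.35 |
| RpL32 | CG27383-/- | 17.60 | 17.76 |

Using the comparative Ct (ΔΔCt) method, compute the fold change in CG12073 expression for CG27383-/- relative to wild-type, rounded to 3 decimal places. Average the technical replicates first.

Mean Ct: CG12073 wild-type 19.705; CG12073 CG27383-/- 19.385; RpL32 wild-type 18.330; RpL32 CG27383-/- 17.680
ΔCt(wild-type) = 19.705 − 18.330 = 1.375
ΔCt(CG27383-/-) = 19.385 − 17.680 = 1.705
ΔΔCt = 1.705 − 1.375 = 0.330
Fold change = 2^(−0.330) = 0.7955

0.796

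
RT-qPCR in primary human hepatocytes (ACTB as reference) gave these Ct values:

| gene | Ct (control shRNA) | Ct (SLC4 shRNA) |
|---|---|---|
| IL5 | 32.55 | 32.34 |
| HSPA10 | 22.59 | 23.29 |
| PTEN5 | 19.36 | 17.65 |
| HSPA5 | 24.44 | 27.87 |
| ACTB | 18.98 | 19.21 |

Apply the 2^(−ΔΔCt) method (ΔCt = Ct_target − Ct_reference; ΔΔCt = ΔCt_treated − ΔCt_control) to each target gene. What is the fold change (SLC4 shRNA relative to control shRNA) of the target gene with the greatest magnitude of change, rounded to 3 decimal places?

IL5: ΔΔCt = (32.34−19.21) − (32.55−18.98) = 13.13 − 13.57 = -0.44; fold change = 2^0.44 = 1.357
HSPA10: ΔΔCt = (23.29−19.21) − (22.59−18.98) = 4.08 − 3.61 = 0.47; fold change = 2^-0.47 = 0.722
PTEN5: ΔΔCt = (17.65−19.21) − (19.36−18.98) = -1.56 − 0.38 = -1.94; fold change = 2^1.94 = 3.837
HSPA5: ΔΔCt = (27.87−19.21) − (24.44−18.98) = 8.66 − 5.46 = 3.20; fold change = 2^-3.20 = 0.109
HSPA5 has the largest |ΔΔCt| = 3.20.

0.109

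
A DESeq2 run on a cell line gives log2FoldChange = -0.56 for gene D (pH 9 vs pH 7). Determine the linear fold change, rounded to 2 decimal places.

0.68

Fold change = 2^(-0.56) = 0.678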